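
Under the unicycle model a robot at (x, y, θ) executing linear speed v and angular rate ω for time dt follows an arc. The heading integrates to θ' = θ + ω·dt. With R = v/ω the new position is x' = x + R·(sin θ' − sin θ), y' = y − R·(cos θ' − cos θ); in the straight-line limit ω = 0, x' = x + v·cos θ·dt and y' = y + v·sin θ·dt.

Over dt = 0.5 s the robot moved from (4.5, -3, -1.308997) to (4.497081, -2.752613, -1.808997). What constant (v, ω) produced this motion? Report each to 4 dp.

v = -0.5000, ω = -1.0000

Δθ = -1.808997 − -1.308997 = -0.500000
ω = Δθ/dt = -0.500000/0.5 = -1.0000
R = −Δy/(cos θ' − cos θ) = 0.5000
v = R·ω = 0.5000·-1.0000 = -0.5000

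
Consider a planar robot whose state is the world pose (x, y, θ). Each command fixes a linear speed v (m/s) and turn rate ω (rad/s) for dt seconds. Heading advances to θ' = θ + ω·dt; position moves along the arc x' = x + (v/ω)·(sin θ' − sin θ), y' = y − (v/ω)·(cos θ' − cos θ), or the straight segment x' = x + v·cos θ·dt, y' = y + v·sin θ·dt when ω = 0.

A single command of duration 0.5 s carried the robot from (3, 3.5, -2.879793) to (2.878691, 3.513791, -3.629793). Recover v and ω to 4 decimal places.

v = 0.2500, ω = -1.5000

Δθ = -3.629793 − -2.879793 = -0.750000
ω = Δθ/dt = -0.750000/0.5 = -1.5000
R = Δx/(sin θ' − sin θ) = -0.1667
v = R·ω = -0.1667·-1.5000 = 0.2500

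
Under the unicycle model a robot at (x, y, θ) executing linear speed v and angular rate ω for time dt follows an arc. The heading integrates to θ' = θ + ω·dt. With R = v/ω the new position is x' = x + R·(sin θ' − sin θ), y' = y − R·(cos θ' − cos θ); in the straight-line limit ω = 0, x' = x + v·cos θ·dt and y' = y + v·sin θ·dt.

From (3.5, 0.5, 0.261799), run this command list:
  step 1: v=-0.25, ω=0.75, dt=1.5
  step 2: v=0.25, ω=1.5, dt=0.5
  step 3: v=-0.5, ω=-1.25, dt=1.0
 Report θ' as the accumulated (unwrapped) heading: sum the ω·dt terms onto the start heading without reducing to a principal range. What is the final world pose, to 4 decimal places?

step 1: θ'=1.3868 (R=-0.3333) → pose (3.2586, 0.2390, 1.3868)
step 2: θ'=2.1368 (R=0.1667) → pose (3.2354, 0.3589, 2.1368)
step 3: θ'=0.8868 (R=0.4000) → pose (3.2078, -0.1084, 0.8868)

(3.2078, -0.1084, 0.8868)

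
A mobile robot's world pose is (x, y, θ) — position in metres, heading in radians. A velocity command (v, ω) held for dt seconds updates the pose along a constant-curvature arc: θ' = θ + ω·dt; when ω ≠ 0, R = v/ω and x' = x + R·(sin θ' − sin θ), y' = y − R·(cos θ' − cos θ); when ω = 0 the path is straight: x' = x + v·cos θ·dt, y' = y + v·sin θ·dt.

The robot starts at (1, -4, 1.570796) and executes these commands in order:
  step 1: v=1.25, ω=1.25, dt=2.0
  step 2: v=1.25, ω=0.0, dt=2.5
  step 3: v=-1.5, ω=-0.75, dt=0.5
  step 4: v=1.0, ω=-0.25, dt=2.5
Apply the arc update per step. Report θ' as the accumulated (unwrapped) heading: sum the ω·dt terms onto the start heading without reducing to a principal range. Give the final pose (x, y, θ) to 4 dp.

step 1: θ'=4.0708 (R=1.0000) → pose (-0.8011, -3.4015, 4.0708)
step 2: θ'=4.0708 (straight) → pose (-2.6714, -5.9051, 4.0708)
step 3: θ'=3.6958 (R=2.0000) → pose (-2.1216, -5.4014, 3.6958)
step 4: θ'=3.0708 (R=-4.0000) → pose (-4.5096, -5.9901, 3.0708)

(-4.5096, -5.9901, 3.0708)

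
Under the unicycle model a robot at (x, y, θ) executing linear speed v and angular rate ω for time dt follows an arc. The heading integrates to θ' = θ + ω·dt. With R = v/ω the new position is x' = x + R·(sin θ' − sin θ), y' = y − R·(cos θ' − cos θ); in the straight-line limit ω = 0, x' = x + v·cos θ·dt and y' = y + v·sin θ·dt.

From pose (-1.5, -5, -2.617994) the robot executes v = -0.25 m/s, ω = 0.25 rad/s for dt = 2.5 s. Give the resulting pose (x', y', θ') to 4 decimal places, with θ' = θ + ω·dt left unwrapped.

θ' = -2.6180 + 0.25·2.5 = -1.9930
R = v/ω = -0.25/0.25 = -1.0000
x' = -1.5 + -1.0000·(sin -1.9930 − sin -2.6180) = -1.0878
y' = -5 − -1.0000·(cos -1.9930 − cos -2.6180) = -4.5437

(-1.0878, -4.5437, -1.9930)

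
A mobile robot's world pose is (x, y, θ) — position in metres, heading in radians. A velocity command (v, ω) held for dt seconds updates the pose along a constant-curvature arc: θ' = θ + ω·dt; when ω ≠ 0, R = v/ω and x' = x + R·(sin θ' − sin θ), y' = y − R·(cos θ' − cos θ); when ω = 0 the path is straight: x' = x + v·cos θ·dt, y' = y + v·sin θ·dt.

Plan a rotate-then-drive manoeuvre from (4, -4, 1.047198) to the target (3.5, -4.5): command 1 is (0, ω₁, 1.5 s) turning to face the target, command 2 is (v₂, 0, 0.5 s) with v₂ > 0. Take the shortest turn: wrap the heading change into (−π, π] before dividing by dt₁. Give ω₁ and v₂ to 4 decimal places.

heading to target = atan2(-4.5−-4, 3.5−4) = -2.3562
Δθ = wrap(-2.3562 − 1.0472) = 2.8798; ω₁ = Δθ/dt₁ = 1.9199
distance = √((3.5−4)² + (-4.5−-4)²) = 0.7071; v₂ = distance/dt₂ = 1.4142

ω₁ = 1.9199, v₂ = 1.4142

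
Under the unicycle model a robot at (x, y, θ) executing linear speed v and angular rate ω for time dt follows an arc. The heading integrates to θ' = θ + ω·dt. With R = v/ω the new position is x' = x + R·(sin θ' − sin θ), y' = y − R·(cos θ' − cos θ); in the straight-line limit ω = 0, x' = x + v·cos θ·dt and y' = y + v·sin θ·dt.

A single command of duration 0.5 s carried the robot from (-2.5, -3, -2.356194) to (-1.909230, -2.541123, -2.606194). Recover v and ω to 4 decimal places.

v = -1.5000, ω = -0.5000

Δθ = -2.606194 − -2.356194 = -0.250000
ω = Δθ/dt = -0.250000/0.5 = -0.5000
R = Δx/(sin θ' − sin θ) = 3.0000
v = R·ω = 3.0000·-0.5000 = -1.5000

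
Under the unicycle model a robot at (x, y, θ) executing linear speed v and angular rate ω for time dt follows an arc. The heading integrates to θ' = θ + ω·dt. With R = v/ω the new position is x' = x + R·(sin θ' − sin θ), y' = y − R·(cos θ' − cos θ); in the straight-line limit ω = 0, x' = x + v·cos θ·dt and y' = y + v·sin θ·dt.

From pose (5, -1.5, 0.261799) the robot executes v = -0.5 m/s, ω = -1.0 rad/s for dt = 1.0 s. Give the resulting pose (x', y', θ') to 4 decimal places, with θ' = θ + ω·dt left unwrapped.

θ' = 0.2618 + -1.0·1.0 = -0.7382
R = v/ω = -0.5/-1.0 = 0.5000
x' = 5 + 0.5000·(sin -0.7382 − sin 0.2618) = 4.5341
y' = -1.5 − 0.5000·(cos -0.7382 − cos 0.2618) = -1.3869

(4.5341, -1.3869, -0.7382)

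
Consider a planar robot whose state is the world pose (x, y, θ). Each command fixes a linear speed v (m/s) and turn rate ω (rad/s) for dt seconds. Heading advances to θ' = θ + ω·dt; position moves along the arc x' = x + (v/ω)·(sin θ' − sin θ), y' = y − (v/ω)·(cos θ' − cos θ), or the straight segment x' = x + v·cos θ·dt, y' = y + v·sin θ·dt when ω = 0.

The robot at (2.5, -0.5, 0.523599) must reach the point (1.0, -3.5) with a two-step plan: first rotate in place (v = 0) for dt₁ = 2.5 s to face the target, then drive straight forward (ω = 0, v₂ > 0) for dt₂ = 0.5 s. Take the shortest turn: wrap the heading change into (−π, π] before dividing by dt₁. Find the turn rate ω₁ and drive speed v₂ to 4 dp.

heading to target = atan2(-3.5−-0.5, 1−2.5) = -2.0344
Δθ = wrap(-2.0344 − 0.5236) = -2.5580; ω₁ = Δθ/dt₁ = -1.0232
distance = √((1−2.5)² + (-3.5−-0.5)²) = 3.3541; v₂ = distance/dt₂ = 6.7082

ω₁ = -1.0232, v₂ = 6.7082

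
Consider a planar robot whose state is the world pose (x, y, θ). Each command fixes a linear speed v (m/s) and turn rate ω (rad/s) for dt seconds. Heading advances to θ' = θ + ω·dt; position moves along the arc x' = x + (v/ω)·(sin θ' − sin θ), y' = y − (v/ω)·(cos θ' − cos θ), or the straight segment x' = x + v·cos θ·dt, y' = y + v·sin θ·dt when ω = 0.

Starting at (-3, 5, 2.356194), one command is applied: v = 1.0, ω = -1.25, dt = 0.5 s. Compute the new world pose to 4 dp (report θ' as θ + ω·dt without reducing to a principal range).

(-3.2240, 5.4379, 1.7312)

θ' = 2.3562 + -1.25·0.5 = 1.7312
R = v/ω = 1.0/-1.25 = -0.8000
x' = -3 + -0.8000·(sin 1.7312 − sin 2.3562) = -3.2240
y' = 5 − -0.8000·(cos 1.7312 − cos 2.3562) = 5.4379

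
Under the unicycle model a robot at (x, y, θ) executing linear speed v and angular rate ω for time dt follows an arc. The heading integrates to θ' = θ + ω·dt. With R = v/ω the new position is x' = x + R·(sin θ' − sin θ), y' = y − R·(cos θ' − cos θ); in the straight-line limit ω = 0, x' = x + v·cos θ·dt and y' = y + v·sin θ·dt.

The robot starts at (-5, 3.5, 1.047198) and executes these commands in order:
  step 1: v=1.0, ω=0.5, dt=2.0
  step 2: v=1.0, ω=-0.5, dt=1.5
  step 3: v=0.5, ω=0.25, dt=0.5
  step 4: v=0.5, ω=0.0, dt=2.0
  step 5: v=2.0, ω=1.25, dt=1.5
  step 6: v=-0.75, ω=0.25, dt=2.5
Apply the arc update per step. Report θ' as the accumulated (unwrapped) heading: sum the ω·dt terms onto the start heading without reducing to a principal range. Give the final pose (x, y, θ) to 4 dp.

(-5.0868, 10.7578, 3.9222)

step 1: θ'=2.0472 (R=2.0000) → pose (-4.9547, 5.4172, 2.0472)
step 2: θ'=1.2972 (R=-2.0000) → pose (-5.1031, 6.8747, 1.2972)
step 3: θ'=1.4222 (R=2.0000) → pose (-5.0507, 7.1190, 1.4222)
step 4: θ'=1.4222 (straight) → pose (-4.9027, 8.1080, 1.4222)
step 5: θ'=3.2972 (R=1.6000) → pose (-6.7330, 9.9256, 3.2972)
step 6: θ'=3.9222 (R=-3.0000) → pose (-5.0868, 10.7578, 3.9222)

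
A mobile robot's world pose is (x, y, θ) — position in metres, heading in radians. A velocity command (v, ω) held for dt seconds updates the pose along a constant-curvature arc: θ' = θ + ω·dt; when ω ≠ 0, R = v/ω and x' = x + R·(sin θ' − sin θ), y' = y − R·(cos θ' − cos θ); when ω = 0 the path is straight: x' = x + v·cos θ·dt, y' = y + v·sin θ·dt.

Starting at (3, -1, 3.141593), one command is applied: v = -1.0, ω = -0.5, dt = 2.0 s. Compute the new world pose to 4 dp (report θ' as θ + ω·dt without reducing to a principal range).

(4.6829, -1.9194, 2.1416)

θ' = 3.1416 + -0.5·2.0 = 2.1416
R = v/ω = -1.0/-0.5 = 2.0000
x' = 3 + 2.0000·(sin 2.1416 − sin 3.1416) = 4.6829
y' = -1 − 2.0000·(cos 2.1416 − cos 3.1416) = -1.9194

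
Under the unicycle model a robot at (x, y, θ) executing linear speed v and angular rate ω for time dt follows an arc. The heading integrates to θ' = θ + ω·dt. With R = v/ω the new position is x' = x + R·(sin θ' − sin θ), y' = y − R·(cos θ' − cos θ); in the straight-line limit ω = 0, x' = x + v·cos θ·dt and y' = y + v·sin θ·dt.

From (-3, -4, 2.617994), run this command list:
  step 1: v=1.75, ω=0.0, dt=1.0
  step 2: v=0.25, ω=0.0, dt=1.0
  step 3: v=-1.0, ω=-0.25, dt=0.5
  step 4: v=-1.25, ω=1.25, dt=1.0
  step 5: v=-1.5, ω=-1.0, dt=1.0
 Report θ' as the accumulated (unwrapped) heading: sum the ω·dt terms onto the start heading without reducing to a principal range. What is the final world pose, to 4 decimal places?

step 1: θ'=2.6180 (straight) → pose (-4.5155, -3.1250, 2.6180)
step 2: θ'=2.6180 (straight) → pose (-4.7321, -3.0000, 2.6180)
step 3: θ'=2.4930 (R=4.0000) → pose (-4.3158, -3.2764, 2.4930)
step 4: θ'=3.7430 (R=-1.0000) → pose (-3.1459, -3.3040, 3.7430)
step 5: θ'=2.7430 (R=1.5000) → pose (-1.7150, -3.1584, 2.7430)

(-1.7150, -3.1584, 2.7430)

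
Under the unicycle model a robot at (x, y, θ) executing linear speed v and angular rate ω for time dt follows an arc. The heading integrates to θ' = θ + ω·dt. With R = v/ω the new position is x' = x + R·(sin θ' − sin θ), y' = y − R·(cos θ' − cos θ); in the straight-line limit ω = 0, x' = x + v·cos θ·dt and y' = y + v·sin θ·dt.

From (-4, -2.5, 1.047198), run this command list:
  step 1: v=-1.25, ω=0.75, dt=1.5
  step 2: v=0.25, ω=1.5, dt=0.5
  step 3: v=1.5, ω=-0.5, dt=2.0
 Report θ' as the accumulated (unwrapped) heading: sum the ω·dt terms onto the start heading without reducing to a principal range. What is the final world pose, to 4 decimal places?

(-6.1958, -2.3125, 1.9222)

step 1: θ'=2.1722 (R=-1.6667) → pose (-3.9309, -4.2763, 2.1722)
step 2: θ'=2.9222 (R=0.1667) → pose (-4.0320, -4.2080, 2.9222)
step 3: θ'=1.9222 (R=-3.0000) → pose (-6.1958, -2.3125, 1.9222)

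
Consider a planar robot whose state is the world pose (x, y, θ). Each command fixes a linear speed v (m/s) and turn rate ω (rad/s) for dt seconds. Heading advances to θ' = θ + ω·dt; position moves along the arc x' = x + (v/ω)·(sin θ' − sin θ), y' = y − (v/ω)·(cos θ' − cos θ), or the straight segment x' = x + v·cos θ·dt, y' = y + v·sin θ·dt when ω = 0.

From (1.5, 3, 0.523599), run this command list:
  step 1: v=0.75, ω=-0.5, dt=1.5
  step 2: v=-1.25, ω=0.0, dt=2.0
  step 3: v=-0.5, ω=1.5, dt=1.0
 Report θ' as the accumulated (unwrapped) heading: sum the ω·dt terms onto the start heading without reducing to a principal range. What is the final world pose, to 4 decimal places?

(-0.2430, 3.4966, 1.2736)

step 1: θ'=-0.2264 (R=-1.5000) → pose (2.5867, 3.1627, -0.2264)
step 2: θ'=-0.2264 (straight) → pose (0.1505, 3.7239, -0.2264)
step 3: θ'=1.2736 (R=-0.3333) → pose (-0.2430, 3.4966, 1.2736)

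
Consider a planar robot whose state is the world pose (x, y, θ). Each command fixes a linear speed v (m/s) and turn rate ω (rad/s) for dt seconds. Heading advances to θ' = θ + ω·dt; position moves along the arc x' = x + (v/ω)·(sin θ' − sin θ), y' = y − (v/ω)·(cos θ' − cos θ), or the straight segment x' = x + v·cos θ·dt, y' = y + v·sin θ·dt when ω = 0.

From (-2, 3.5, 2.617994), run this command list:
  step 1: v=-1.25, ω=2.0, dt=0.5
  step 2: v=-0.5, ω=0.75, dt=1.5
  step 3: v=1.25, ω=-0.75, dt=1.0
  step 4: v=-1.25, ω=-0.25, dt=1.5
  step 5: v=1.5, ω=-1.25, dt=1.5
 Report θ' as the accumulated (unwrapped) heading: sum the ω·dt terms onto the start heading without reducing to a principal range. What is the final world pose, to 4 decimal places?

step 1: θ'=3.6180 (R=-0.6250) → pose (-1.4009, 3.4859, 3.6180)
step 2: θ'=4.7430 (R=-0.6667) → pose (-1.0403, 4.0987, 4.7430)
step 3: θ'=3.9930 (R=-1.6667) → pose (-1.4525, 2.9495, 3.9930)
step 4: θ'=3.6180 (R=5.0000) → pose (0.0156, 4.0981, 3.6180)
step 5: θ'=1.7430 (R=-1.2000) → pose (-1.7169, 4.9588, 1.7430)

(-1.7169, 4.9588, 1.7430)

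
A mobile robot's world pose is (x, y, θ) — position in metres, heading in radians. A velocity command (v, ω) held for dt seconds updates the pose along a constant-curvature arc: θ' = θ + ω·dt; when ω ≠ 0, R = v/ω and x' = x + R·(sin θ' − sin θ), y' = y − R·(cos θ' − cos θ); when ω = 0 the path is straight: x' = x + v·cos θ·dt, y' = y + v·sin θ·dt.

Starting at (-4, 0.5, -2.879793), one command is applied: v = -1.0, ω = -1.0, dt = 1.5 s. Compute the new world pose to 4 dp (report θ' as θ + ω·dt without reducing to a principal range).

θ' = -2.8798 + -1.0·1.5 = -4.3798
R = v/ω = -1.0/-1.0 = 1.0000
x' = -4 + 1.0000·(sin -4.3798 − sin -2.8798) = -2.7960
y' = 0.5 − 1.0000·(cos -4.3798 − cos -2.8798) = -0.1394

(-2.7960, -0.1394, -4.3798)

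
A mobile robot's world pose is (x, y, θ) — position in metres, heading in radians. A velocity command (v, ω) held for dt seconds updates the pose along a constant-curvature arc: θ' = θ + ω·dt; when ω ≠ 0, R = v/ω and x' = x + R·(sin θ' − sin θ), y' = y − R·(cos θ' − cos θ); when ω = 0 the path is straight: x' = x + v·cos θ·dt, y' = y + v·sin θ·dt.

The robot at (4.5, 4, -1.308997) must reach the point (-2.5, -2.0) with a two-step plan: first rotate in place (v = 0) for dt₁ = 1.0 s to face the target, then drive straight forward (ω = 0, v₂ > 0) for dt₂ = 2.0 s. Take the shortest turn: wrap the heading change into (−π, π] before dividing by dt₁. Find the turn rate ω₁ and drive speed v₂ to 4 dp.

ω₁ = -1.1240, v₂ = 4.6098

heading to target = atan2(-2−4, -2.5−4.5) = -2.4330
Δθ = wrap(-2.4330 − -1.3090) = -1.1240; ω₁ = Δθ/dt₁ = -1.1240
distance = √((-2.5−4.5)² + (-2−4)²) = 9.2195; v₂ = distance/dt₂ = 4.6098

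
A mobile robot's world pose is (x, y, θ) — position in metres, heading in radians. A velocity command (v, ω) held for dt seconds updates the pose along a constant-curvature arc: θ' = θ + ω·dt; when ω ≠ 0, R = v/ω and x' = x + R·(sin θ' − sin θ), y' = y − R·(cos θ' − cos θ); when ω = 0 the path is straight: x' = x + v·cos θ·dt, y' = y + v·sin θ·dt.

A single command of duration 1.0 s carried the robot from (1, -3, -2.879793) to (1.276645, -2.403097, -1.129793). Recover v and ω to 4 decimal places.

v = -0.7500, ω = 1.7500

Δθ = -1.129793 − -2.879793 = 1.750000
ω = Δθ/dt = 1.750000/1.0 = 1.7500
R = −Δy/(cos θ' − cos θ) = -0.4286
v = R·ω = -0.4286·1.7500 = -0.7500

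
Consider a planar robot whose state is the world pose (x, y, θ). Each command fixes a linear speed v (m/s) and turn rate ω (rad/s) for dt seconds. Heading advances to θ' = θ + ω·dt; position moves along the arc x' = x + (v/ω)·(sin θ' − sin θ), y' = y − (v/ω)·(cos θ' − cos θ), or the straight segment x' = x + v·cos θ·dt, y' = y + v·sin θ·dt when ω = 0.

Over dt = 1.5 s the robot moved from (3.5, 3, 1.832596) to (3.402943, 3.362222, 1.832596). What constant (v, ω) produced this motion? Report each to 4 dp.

Δθ = 1.832596 − 1.832596 = 0.000000
ω = Δθ/dt = 0.000000/1.5 = 0.0000
ω = 0 → v = (Δx·cos θ + Δy·sin θ)/dt = 0.2500

v = 0.2500, ω = 0.0000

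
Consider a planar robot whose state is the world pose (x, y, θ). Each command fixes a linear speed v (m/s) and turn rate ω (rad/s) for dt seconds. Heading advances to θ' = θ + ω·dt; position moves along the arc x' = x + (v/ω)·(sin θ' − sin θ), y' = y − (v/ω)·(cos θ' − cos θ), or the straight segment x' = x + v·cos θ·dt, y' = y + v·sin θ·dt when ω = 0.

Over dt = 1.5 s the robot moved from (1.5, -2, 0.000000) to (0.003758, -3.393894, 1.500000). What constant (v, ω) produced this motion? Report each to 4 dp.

Δθ = 1.500000 − 0.000000 = 1.500000
ω = Δθ/dt = 1.500000/1.5 = 1.0000
R = Δx/(sin θ' − sin θ) = -1.5000
v = R·ω = -1.5000·1.0000 = -1.5000

v = -1.5000, ω = 1.0000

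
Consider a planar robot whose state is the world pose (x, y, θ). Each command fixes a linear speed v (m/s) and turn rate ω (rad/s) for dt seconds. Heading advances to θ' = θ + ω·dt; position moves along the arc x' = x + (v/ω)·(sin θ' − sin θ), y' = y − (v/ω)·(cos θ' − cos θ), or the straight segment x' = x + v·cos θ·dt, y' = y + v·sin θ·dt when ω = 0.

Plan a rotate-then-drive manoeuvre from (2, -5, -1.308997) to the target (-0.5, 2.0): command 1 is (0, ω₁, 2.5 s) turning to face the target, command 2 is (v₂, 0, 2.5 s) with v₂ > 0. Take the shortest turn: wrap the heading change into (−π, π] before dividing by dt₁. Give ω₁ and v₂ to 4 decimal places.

ω₁ = -1.2241, v₂ = 2.9732

heading to target = atan2(2−-5, -0.5−2) = 1.9138
Δθ = wrap(1.9138 − -1.3090) = -3.0604; ω₁ = Δθ/dt₁ = -1.2241
distance = √((-0.5−2)² + (2−-5)²) = 7.4330; v₂ = distance/dt₂ = 2.9732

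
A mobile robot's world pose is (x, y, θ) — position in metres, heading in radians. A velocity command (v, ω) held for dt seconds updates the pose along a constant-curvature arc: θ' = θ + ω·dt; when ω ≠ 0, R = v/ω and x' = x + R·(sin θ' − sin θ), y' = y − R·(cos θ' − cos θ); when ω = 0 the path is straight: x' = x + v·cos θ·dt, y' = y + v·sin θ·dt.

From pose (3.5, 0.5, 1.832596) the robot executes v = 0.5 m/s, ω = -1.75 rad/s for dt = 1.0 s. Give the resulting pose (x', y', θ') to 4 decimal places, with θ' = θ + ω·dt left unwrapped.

(3.7524, 0.8587, 0.0826)

θ' = 1.8326 + -1.75·1.0 = 0.0826
R = v/ω = 0.5/-1.75 = -0.2857
x' = 3.5 + -0.2857·(sin 0.0826 − sin 1.8326) = 3.7524
y' = 0.5 − -0.2857·(cos 0.0826 − cos 1.8326) = 0.8587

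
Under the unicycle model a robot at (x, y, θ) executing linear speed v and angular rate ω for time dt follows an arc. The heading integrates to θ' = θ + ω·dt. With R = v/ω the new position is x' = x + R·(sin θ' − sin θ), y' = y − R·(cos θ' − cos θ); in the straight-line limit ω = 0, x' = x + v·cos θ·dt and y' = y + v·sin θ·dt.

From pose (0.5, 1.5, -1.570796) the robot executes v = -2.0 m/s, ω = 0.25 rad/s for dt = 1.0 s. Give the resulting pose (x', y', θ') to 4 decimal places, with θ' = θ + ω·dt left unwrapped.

θ' = -1.5708 + 0.25·1.0 = -1.3208
R = v/ω = -2.0/0.25 = -8.0000
x' = 0.5 + -8.0000·(sin -1.3208 − sin -1.5708) = 0.2513
y' = 1.5 − -8.0000·(cos -1.3208 − cos -1.5708) = 3.4792

(0.2513, 3.4792, -1.3208)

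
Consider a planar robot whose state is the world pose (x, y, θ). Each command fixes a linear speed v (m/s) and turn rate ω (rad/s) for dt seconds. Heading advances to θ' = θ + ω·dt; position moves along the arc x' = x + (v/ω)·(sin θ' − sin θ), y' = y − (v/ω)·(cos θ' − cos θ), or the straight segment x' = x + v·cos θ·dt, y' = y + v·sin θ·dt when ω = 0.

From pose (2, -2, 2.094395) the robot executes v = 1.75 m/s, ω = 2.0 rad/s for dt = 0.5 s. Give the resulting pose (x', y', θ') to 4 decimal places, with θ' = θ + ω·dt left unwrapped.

θ' = 2.0944 + 2.0·0.5 = 3.0944
R = v/ω = 1.75/2.0 = 0.8750
x' = 2 + 0.8750·(sin 3.0944 − sin 2.0944) = 1.2835
y' = -2 − 0.8750·(cos 3.0944 − cos 2.0944) = -1.5635

(1.2835, -1.5635, 3.0944)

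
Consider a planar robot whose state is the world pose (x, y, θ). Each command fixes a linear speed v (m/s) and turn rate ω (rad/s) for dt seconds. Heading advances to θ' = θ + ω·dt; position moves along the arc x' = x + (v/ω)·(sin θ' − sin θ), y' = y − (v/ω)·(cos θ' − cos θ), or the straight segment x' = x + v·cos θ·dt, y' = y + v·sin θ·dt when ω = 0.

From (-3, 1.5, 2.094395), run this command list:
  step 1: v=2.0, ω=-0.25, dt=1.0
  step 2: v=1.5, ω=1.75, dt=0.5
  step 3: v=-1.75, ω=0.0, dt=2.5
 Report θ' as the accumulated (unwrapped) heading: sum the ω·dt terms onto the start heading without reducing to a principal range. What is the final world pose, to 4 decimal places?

(-0.2574, 2.0960, 2.7194)

step 1: θ'=1.8444 (R=-8.0000) → pose (-3.7742, 3.3384, 1.8444)
step 2: θ'=2.7194 (R=0.8571) → pose (-4.2483, 3.8887, 2.7194)
step 3: θ'=2.7194 (straight) → pose (-0.2574, 2.0960, 2.7194)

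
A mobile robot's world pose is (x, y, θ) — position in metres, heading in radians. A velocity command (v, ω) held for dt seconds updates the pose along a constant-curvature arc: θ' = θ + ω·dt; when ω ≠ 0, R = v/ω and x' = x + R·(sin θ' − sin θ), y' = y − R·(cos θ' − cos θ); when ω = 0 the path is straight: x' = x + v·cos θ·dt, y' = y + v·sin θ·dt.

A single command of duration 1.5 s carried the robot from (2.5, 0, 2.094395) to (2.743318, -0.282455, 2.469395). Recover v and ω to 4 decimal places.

Δθ = 2.469395 − 2.094395 = 0.375000
ω = Δθ/dt = 0.375000/1.5 = 0.2500
R = −Δy/(cos θ' − cos θ) = -1.0000
v = R·ω = -1.0000·0.2500 = -0.2500

v = -0.2500, ω = 0.2500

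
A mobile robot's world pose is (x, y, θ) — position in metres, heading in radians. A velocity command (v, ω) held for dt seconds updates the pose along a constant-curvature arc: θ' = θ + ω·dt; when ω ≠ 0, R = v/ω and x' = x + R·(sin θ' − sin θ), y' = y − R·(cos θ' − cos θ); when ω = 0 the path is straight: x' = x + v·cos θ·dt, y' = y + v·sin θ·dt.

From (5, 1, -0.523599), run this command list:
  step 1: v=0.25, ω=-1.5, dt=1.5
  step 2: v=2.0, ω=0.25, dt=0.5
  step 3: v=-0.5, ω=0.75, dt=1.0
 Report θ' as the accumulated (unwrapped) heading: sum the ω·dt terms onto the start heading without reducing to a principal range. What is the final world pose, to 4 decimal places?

(4.3841, 0.6557, -1.8986)

step 1: θ'=-2.7736 (R=-0.1667) → pose (4.9766, 0.7002, -2.7736)
step 2: θ'=-2.6486 (R=8.0000) → pose (4.0685, 0.2831, -2.6486)
step 3: θ'=-1.8986 (R=-0.6667) → pose (4.3841, 0.6557, -1.8986)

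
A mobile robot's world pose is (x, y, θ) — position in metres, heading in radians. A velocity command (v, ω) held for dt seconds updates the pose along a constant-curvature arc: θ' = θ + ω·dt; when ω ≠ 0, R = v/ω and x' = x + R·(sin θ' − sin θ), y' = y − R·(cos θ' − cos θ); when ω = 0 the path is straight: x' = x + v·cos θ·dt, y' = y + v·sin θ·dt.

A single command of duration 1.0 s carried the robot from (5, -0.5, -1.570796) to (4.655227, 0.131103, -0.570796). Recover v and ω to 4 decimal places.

Δθ = -0.570796 − -1.570796 = 1.000000
ω = Δθ/dt = 1.000000/1.0 = 1.0000
R = −Δy/(cos θ' − cos θ) = -0.7500
v = R·ω = -0.7500·1.0000 = -0.7500

v = -0.7500, ω = 1.0000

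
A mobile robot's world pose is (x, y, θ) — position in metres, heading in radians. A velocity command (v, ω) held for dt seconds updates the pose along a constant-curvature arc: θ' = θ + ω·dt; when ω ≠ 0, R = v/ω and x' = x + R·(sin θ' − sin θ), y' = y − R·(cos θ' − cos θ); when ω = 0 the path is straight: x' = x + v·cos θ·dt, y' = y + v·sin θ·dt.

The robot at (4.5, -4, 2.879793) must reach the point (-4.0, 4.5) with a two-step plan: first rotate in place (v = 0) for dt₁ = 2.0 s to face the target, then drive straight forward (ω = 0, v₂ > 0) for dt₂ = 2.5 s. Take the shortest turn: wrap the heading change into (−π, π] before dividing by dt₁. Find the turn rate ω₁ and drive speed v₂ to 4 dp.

ω₁ = -0.2618, v₂ = 4.8083

heading to target = atan2(4.5−-4, -4−4.5) = 2.3562
Δθ = wrap(2.3562 − 2.8798) = -0.5236; ω₁ = Δθ/dt₁ = -0.2618
distance = √((-4−4.5)² + (4.5−-4)²) = 12.0208; v₂ = distance/dt₂ = 4.8083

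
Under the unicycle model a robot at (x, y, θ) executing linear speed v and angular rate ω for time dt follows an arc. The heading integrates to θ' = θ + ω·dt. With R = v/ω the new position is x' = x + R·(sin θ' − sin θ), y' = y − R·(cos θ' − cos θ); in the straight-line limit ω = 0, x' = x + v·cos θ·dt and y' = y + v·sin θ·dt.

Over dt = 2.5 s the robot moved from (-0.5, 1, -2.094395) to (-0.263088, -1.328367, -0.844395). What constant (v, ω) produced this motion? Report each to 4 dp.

Δθ = -0.844395 − -2.094395 = 1.250000
ω = Δθ/dt = 1.250000/2.5 = 0.5000
R = −Δy/(cos θ' − cos θ) = 2.0000
v = R·ω = 2.0000·0.5000 = 1.0000

v = 1.0000, ω = 0.5000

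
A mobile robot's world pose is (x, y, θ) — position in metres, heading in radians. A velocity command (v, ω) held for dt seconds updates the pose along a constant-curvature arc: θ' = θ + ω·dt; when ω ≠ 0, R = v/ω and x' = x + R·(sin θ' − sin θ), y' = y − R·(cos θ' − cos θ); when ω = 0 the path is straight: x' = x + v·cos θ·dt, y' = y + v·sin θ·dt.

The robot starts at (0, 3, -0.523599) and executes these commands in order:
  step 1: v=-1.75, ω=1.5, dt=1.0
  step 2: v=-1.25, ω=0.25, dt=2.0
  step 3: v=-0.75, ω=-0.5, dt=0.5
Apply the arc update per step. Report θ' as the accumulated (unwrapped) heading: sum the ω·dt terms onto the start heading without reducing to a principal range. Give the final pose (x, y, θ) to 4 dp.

step 1: θ'=0.9764 (R=-1.1667) → pose (-1.5499, 2.6430, 0.9764)
step 2: θ'=1.4764 (R=-5.0000) → pose (-2.3852, 0.3142, 1.4764)
step 3: θ'=1.2264 (R=1.5000) → pose (-2.4666, -0.0508, 1.2264)

(-2.4666, -0.0508, 1.2264)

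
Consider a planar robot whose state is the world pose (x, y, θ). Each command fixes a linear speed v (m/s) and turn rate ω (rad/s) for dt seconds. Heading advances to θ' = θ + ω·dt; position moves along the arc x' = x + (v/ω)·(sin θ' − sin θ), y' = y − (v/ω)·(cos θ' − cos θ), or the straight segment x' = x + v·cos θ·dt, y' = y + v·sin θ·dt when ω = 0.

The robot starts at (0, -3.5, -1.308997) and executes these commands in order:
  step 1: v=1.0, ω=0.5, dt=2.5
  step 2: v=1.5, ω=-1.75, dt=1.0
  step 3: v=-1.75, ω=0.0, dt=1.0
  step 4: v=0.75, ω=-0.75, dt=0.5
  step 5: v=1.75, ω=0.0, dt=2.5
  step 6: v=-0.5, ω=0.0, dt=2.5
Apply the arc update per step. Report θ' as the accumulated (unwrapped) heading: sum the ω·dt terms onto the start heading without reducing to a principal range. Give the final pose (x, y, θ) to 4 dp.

step 1: θ'=-0.0590 (R=2.0000) → pose (1.8139, -4.9789, -0.0590)
step 2: θ'=-1.8090 (R=-0.8571) → pose (2.5963, -6.0368, -1.8090)
step 3: θ'=-1.8090 (straight) → pose (3.0092, -4.3362, -1.8090)
step 4: θ'=-2.1840 (R=-1.0000) → pose (2.8553, -4.6757, -2.1840)
step 5: θ'=-2.1840 (straight) → pose (0.3375, -8.2536, -2.1840)
step 6: θ'=-2.1840 (straight) → pose (1.0569, -7.2314, -2.1840)

(1.0569, -7.2314, -2.1840)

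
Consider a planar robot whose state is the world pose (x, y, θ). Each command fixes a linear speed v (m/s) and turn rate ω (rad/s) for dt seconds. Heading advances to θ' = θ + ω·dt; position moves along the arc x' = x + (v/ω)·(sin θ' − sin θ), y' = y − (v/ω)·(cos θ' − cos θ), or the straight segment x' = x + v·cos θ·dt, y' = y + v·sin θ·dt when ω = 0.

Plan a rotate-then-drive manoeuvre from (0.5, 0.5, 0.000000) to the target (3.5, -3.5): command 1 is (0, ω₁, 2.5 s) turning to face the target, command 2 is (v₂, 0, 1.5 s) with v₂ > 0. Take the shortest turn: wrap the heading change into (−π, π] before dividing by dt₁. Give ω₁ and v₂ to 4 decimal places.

heading to target = atan2(-3.5−0.5, 3.5−0.5) = -0.9273
Δθ = wrap(-0.9273 − 0.0000) = -0.9273; ω₁ = Δθ/dt₁ = -0.3709
distance = √((3.5−0.5)² + (-3.5−0.5)²) = 5.0000; v₂ = distance/dt₂ = 3.3333

ω₁ = -0.3709, v₂ = 3.3333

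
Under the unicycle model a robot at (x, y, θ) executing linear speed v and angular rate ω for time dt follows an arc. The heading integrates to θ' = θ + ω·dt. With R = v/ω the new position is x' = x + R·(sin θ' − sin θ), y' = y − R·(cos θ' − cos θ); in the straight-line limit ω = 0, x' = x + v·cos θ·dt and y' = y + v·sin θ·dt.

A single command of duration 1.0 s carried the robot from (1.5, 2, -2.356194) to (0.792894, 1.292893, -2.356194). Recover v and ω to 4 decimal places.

v = 1.0000, ω = 0.0000

Δθ = -2.356194 − -2.356194 = 0.000000
ω = Δθ/dt = 0.000000/1.0 = 0.0000
ω = 0 → v = (Δx·cos θ + Δy·sin θ)/dt = 1.0000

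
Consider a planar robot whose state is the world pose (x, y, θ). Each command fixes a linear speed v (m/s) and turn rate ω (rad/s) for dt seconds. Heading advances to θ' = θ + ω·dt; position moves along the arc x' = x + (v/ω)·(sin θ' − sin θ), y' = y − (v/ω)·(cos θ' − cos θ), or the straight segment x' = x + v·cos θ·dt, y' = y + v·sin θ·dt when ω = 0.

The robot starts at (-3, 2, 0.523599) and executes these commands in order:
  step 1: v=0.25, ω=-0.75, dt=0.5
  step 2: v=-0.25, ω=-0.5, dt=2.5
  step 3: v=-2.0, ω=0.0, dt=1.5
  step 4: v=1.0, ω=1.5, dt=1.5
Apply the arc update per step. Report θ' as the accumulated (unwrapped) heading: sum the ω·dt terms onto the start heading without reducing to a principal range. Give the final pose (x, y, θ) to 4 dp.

step 1: θ'=0.1486 (R=-0.3333) → pose (-2.8827, 2.0410, 0.1486)
step 2: θ'=-1.1014 (R=0.5000) → pose (-3.4026, 2.3093, -1.1014)
step 3: θ'=-1.1014 (straight) → pose (-4.7597, 4.9848, -1.1014)
step 4: θ'=1.1486 (R=0.6667) → pose (-3.5570, 5.0132, 1.1486)

(-3.5570, 5.0132, 1.1486)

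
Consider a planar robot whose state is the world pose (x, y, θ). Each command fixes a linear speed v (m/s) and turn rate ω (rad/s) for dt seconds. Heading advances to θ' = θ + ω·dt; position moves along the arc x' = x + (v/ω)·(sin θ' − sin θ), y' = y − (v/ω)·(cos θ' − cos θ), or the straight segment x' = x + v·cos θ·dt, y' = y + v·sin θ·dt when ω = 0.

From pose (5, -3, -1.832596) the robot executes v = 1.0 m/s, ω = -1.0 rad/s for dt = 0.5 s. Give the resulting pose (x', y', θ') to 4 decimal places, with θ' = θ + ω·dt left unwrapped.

(4.7577, -3.4314, -2.3326)

θ' = -1.8326 + -1.0·0.5 = -2.3326
R = v/ω = 1.0/-1.0 = -1.0000
x' = 5 + -1.0000·(sin -2.3326 − sin -1.8326) = 4.7577
y' = -3 − -1.0000·(cos -2.3326 − cos -1.8326) = -3.4314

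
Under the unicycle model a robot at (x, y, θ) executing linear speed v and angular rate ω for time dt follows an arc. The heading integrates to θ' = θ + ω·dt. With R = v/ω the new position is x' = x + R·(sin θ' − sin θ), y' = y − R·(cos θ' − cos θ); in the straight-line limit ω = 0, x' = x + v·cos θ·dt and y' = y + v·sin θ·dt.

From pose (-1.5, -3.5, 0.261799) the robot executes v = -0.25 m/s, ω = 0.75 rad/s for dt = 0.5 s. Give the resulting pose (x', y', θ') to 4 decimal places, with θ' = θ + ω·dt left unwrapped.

θ' = 0.2618 + 0.75·0.5 = 0.6368
R = v/ω = -0.25/0.75 = -0.3333
x' = -1.5 + -0.3333·(sin 0.6368 − sin 0.2618) = -1.6119
y' = -3.5 − -0.3333·(cos 0.6368 − cos 0.2618) = -3.5540

(-1.6119, -3.5540, 0.6368)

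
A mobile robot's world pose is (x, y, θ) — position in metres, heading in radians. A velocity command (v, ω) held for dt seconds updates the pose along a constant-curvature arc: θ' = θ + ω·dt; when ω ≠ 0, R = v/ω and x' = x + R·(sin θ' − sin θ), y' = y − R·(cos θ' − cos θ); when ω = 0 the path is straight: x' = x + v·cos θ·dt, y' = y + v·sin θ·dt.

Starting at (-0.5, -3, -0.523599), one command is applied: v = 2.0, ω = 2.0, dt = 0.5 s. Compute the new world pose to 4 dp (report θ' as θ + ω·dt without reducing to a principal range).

(0.4586, -3.0226, 0.4764)

θ' = -0.5236 + 2.0·0.5 = 0.4764
R = v/ω = 2.0/2.0 = 1.0000
x' = -0.5 + 1.0000·(sin 0.4764 − sin -0.5236) = 0.4586
y' = -3 − 1.0000·(cos 0.4764 − cos -0.5236) = -3.0226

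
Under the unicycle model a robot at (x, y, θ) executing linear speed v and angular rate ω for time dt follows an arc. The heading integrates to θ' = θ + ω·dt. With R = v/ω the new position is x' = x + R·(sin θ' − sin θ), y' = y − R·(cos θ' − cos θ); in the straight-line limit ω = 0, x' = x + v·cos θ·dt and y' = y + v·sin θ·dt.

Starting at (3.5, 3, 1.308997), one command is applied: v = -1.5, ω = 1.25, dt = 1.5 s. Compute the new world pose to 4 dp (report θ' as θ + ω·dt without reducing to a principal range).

(4.7100, 1.4905, 3.1840)

θ' = 1.3090 + 1.25·1.5 = 3.1840
R = v/ω = -1.5/1.25 = -1.2000
x' = 3.5 + -1.2000·(sin 3.1840 − sin 1.3090) = 4.7100
y' = 3 − -1.2000·(cos 3.1840 − cos 1.3090) = 1.4905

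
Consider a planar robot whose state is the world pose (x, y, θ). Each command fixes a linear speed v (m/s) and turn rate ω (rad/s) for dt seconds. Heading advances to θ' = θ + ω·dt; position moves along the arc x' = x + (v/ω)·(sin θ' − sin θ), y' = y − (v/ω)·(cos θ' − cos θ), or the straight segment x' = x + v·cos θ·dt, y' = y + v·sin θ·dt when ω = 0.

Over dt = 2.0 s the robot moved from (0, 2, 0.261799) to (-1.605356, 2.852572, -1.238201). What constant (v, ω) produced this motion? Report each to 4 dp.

v = -1.0000, ω = -0.7500

Δθ = -1.238201 − 0.261799 = -1.500000
ω = Δθ/dt = -1.500000/2.0 = -0.7500
R = Δx/(sin θ' − sin θ) = 1.3333
v = R·ω = 1.3333·-0.7500 = -1.0000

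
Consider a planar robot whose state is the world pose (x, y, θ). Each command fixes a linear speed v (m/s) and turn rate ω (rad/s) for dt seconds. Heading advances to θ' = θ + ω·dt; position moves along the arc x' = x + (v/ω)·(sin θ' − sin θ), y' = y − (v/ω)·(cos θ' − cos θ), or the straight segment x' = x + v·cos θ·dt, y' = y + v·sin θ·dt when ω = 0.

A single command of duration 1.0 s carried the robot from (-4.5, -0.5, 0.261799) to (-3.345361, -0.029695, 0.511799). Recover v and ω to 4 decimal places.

v = 1.2500, ω = 0.2500

Δθ = 0.511799 − 0.261799 = 0.250000
ω = Δθ/dt = 0.250000/1.0 = 0.2500
R = Δx/(sin θ' − sin θ) = 5.0000
v = R·ω = 5.0000·0.2500 = 1.2500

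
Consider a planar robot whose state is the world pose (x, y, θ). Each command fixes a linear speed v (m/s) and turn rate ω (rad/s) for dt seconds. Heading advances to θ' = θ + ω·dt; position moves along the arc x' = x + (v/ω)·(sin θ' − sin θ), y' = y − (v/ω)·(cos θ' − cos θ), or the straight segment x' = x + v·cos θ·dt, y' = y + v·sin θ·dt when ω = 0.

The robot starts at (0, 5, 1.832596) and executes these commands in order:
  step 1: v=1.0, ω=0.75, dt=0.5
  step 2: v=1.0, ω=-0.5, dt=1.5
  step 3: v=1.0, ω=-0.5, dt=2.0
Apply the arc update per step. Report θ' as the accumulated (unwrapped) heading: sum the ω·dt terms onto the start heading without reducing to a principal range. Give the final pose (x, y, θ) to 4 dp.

step 1: θ'=2.2076 (R=1.3333) → pose (-0.2159, 5.4477, 2.2076)
step 2: θ'=1.4576 (R=-2.0000) → pose (-0.5951, 6.8629, 1.4576)
step 3: θ'=0.4576 (R=-2.0000) → pose (0.5085, 8.4312, 0.4576)

(0.5085, 8.4312, 0.4576)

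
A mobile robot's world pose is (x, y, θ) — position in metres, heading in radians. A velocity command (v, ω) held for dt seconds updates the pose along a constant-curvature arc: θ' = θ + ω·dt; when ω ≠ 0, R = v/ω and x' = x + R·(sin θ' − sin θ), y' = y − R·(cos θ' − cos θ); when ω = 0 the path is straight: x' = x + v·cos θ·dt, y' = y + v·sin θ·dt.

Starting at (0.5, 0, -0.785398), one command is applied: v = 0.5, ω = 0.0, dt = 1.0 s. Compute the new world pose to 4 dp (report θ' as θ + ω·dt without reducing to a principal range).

(0.8536, -0.3536, -0.7854)

θ' = -0.7854 + 0.0·1.0 = -0.7854
ω = 0 → straight: x' = 0.5 + 0.5·cos(-0.7854)·1.0 = 0.8536
y' = 0 + 0.5·sin(-0.7854)·1.0 = -0.3536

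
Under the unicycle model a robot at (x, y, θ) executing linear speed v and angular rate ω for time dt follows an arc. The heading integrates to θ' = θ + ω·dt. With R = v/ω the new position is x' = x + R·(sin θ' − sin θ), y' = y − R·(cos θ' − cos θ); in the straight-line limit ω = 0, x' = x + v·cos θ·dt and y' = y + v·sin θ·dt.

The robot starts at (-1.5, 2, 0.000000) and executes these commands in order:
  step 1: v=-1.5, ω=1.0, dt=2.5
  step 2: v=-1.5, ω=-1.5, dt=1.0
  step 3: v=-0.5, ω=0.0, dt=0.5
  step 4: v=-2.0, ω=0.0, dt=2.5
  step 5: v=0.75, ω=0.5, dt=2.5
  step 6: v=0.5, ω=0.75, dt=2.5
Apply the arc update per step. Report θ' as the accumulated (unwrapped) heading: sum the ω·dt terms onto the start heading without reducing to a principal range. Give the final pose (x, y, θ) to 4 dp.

step 1: θ'=2.5000 (R=-1.5000) → pose (-2.3977, -0.7017, 2.5000)
step 2: θ'=1.0000 (R=1.0000) → pose (-2.1547, -2.0432, 1.0000)
step 3: θ'=1.0000 (straight) → pose (-2.2898, -2.2535, 1.0000)
step 4: θ'=1.0000 (straight) → pose (-4.9913, -6.4609, 1.0000)
step 5: θ'=2.2500 (R=1.5000) → pose (-5.0864, -4.7082, 2.2500)
step 6: θ'=4.1250 (R=0.6667) → pose (-6.1600, -4.7575, 4.1250)

(-6.1600, -4.7575, 4.1250)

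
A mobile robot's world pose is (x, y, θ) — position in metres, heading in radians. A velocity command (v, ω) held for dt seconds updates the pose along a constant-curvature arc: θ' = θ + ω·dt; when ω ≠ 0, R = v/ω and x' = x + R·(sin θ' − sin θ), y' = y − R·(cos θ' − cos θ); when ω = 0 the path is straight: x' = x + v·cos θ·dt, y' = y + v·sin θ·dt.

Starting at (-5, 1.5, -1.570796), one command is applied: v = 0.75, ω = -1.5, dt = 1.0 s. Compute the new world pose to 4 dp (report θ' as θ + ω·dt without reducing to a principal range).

θ' = -1.5708 + -1.5·1.0 = -3.0708
R = v/ω = 0.75/-1.5 = -0.5000
x' = -5 + -0.5000·(sin -3.0708 − sin -1.5708) = -5.4646
y' = 1.5 − -0.5000·(cos -3.0708 − cos -1.5708) = 1.0013

(-5.4646, 1.0013, -3.0708)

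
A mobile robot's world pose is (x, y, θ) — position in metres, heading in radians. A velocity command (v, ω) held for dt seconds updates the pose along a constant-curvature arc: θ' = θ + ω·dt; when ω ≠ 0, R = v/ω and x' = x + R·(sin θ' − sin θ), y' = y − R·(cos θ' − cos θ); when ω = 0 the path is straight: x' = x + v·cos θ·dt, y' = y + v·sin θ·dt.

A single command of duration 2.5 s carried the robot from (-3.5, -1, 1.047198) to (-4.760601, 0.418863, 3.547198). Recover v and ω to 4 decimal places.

Δθ = 3.547198 − 1.047198 = 2.500000
ω = Δθ/dt = 2.500000/2.5 = 1.0000
R = −Δy/(cos θ' − cos θ) = 1.0000
v = R·ω = 1.0000·1.0000 = 1.0000

v = 1.0000, ω = 1.0000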